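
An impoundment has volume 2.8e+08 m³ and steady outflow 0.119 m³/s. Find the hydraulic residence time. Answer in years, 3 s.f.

Q = 0.119 m³/s × 3.156e+07 s/yr = 3.755e+06 m³/yr.
Hydraulic residence time τ = V/Q = 2.8e+08/3.755e+06 = 74.56 yr.

74.6 yr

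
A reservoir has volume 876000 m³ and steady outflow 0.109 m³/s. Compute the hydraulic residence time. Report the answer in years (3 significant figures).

Q = 0.109 m³/s × 3.156e+07 s/yr = 3.44e+06 m³/yr.
Hydraulic residence time τ = V/Q = 876000/3.44e+06 = 0.2547 yr.

0.255 yr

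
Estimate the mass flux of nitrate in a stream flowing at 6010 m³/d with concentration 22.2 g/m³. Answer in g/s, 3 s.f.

1.54 g/s

6010 m³/d = 0.06956 m³/s.
Mass flux = Q·C = 0.06956 m³/s × 22.2 g/m³ = 1.544 g/s.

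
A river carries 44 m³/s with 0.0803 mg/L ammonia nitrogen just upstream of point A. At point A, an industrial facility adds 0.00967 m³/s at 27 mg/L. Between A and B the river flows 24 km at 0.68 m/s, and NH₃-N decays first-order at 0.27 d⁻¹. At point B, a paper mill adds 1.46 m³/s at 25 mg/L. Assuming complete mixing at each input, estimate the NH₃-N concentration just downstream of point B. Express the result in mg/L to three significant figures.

0.877 mg/L

After input A: C = (44·0.0803 + 0.00967·27) / 44.01 = 0.08621 mg/L.
Over the 24 km reach to input B (t = 3.529e+04 s = 0.4085 d), decay gives C = 0.08621·exp(−0.27·0.4085) = 0.07721 mg/L.
After input B: C = (44.01·0.07721 + 1.46·25) / 45.47 = 0.8775 mg/L.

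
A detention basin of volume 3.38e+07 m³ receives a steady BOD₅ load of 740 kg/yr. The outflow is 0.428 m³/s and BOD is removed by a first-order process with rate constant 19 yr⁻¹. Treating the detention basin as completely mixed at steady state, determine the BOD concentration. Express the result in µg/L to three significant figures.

Outflow Q = 0.428 m³/s × 3.156e+07 s/yr = 1.351e+07 m³/yr.
Steady-state CSTR mass balance: W = Q·C + k·V·C, so C = W/(Q + kV).
Q + kV = 1.351e+07 + 19·3.38e+07 = 6.557e+08 m³/yr.
C = 740/6.557e+08 = 1.129e-06 kg/m³ = 0.001129 mg/L = 1.129 µg/L.

1.13 µg/L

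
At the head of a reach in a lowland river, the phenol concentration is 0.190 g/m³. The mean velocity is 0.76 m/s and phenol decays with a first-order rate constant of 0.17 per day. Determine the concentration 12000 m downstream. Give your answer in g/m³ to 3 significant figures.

Travel time t = 12000 m / 0.76 m/s = 1.2e+04/0.76 = 1.579e+04 s = 0.1827 d.
First-order decay: C = 0.190·exp(−0.17·0.1827) = 0.190·0.9694 = 0.1842 g/m³.

0.184 g/m³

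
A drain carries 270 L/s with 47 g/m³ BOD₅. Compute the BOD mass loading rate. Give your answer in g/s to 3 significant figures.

270 L/s = 0.27 m³/s.
Mass flux = Q·C = 0.27 m³/s × 47 g/m³ = 12.69 g/s.

12.7 g/s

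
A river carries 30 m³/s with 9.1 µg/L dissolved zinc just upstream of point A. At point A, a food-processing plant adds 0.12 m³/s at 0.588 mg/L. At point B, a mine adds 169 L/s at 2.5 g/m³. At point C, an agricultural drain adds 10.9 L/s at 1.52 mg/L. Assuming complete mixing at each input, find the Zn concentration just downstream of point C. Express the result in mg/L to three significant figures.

9.1 µg/L = 0.0091 mg/L.
After input A: C = (30·0.0091 + 0.12·0.588) / 30.12 = 0.01141 mg/L.
169 L/s = 0.169 m³/s.
After input B: C = (30.12·0.01141 + 0.169·2.5) / 30.29 = 0.02529 mg/L.
10.9 L/s = 0.0109 m³/s.
After input C: C = (30.29·0.02529 + 0.0109·1.52) / 30.3 = 0.02583 mg/L.

0.0258 mg/L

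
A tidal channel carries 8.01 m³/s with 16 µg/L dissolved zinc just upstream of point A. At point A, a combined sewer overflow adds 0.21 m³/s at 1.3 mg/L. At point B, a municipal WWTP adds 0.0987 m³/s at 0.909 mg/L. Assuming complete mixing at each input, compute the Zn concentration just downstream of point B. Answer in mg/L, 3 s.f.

16 µg/L = 0.016 mg/L.
After input A: C = (8.01·0.016 + 0.21·1.3) / 8.22 = 0.0488 mg/L.
After input B: C = (8.22·0.0488 + 0.0987·0.909) / 8.319 = 0.05901 mg/L.

0.0590 mg/L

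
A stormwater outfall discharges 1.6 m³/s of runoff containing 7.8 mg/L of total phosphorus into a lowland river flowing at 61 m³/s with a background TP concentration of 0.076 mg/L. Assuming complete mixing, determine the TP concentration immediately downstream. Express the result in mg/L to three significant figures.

Conservation of mass across the mixing zone: C = (1.6·7.8 + 61·0.076) / (1.6 + 61) = 17.12/62.6 = 0.2734 mg/L.

0.273 mg/L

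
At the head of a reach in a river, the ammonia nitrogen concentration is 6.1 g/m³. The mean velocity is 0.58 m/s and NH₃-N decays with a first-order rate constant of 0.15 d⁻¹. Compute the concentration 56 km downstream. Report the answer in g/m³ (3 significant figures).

5.16 g/m³

Travel time t = 56 km / 0.58 m/s = 5.6e+04/0.58 = 9.655e+04 s = 1.117 d.
First-order decay: C = 6.1·exp(−0.15·1.117) = 6.1·0.8457 = 5.159 g/m³.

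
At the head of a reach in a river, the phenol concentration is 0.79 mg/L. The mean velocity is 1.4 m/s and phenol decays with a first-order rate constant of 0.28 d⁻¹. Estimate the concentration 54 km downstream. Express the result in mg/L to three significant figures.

Travel time t = 54 km / 1.4 m/s = 5.4e+04/1.4 = 3.857e+04 s = 0.4464 d.
First-order decay: C = 0.79·exp(−0.28·0.4464) = 0.79·0.8825 = 0.6972 mg/L.

0.697 mg/L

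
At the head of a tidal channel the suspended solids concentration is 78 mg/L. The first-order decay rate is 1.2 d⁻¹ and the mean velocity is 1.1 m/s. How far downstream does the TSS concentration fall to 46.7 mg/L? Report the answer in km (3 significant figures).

40.6 km

From C = C₀·e^(−kt), t = ln(C₀/C)/k = ln(78/46.7)/1.2 = 0.513/1.2 = 0.4275 d.
Distance = v·t = 1.1 m/s × 3.693e+04 s = 4.063e+04 m = 40.63 km.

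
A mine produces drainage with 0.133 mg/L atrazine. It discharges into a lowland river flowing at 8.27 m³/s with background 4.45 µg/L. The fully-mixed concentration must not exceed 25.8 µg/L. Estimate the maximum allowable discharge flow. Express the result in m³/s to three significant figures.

4.45 µg/L = 0.00445 mg/L.
25.8 µg/L = 0.0258 mg/L.
Mass balance at complete mixing: C_std·(Q_w + Q_r) = Q_w·C_e + Q_r·C_b.
Rearranging, Q_w = Q_r·(C_std − C_b)/(C_e − C_std) = 8.27·(0.0258 − 0.00445) / (0.133 − 0.0258) = 1.647 m³/s.

1.65 m³/s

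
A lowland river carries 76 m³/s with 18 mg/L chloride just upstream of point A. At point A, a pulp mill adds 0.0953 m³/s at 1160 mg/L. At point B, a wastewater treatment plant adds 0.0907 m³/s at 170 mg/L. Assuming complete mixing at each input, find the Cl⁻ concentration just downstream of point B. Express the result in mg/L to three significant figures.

19.6 mg/L

After input A: C = (76·18 + 0.0953·1160) / 76.1 = 19.43 mg/L.
After input B: C = (76.1·19.43 + 0.0907·170) / 76.19 = 19.61 mg/L.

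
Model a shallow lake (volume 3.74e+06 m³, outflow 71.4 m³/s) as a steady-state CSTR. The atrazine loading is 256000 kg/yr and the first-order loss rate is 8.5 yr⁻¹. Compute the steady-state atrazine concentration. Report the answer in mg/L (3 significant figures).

0.112 mg/L

Outflow Q = 71.4 m³/s × 3.156e+07 s/yr = 2.253e+09 m³/yr.
Steady-state CSTR mass balance: W = Q·C + k·V·C, so C = W/(Q + kV).
Q + kV = 2.253e+09 + 8.5·3.74e+06 = 2.285e+09 m³/yr.
C = 256000/2.285e+09 = 0.000112 kg/m³ = 0.112 mg/L.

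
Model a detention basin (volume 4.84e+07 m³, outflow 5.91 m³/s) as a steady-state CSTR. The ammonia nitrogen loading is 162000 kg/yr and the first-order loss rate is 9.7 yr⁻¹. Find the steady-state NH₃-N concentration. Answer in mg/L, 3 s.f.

Outflow Q = 5.91 m³/s × 3.156e+07 s/yr = 1.865e+08 m³/yr.
Steady-state CSTR mass balance: W = Q·C + k·V·C, so C = W/(Q + kV).
Q + kV = 1.865e+08 + 9.7·4.84e+07 = 6.56e+08 m³/yr.
C = 162000/6.56e+08 = 0.000247 kg/m³ = 0.247 mg/L.

0.247 mg/L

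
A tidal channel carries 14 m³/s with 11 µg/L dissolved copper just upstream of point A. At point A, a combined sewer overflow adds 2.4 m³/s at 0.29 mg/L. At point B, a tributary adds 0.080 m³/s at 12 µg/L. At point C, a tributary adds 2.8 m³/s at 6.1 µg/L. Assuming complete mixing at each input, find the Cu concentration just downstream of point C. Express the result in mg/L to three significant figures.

11 µg/L = 0.011 mg/L.
After input A: C = (14·0.011 + 2.4·0.29) / 16.4 = 0.05183 mg/L.
12 µg/L = 0.012 mg/L.
After input B: C = (16.4·0.05183 + 0.08·0.012) / 16.48 = 0.05164 mg/L.
6.1 µg/L = 0.0061 mg/L.
After input C: C = (16.48·0.05164 + 2.8·0.0061) / 19.28 = 0.04502 mg/L.

0.0450 mg/L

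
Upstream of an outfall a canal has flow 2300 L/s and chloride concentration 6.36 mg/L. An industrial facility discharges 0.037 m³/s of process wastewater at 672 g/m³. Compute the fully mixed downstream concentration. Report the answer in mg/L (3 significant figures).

16.9 mg/L

2300 L/s = 2.3 m³/s.
Conservation of mass across the mixing zone: C = (0.037·672 + 2.3·6.36) / (0.037 + 2.3) = 39.49/2.337 = 16.9 mg/L.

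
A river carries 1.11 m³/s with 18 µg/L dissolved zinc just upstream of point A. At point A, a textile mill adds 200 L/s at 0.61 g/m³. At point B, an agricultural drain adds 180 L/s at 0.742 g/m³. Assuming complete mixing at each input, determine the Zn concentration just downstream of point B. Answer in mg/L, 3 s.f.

0.185 mg/L

18 µg/L = 0.018 mg/L.
200 L/s = 0.2 m³/s.
After input A: C = (1.11·0.018 + 0.2·0.61) / 1.31 = 0.1084 mg/L.
180 L/s = 0.18 m³/s.
After input B: C = (1.31·0.1084 + 0.18·0.742) / 1.49 = 0.1849 mg/L.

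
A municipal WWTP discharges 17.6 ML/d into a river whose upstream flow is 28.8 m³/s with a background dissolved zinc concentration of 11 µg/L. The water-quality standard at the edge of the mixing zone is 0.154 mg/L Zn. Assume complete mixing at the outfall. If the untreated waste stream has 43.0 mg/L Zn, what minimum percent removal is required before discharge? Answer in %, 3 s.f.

17.6 ML/d = 0.2037 m³/s.
11 µg/L = 0.011 mg/L.
Mass balance: 0.154·29 = 0.2037·Cₑ + 28.8·0.011.
Cₑ = (4.467 − 0.3168) / 0.2037 = 20.37 mg/L.
Required removal = 1 − 20.37/43.0 = 52.62 %.

52.6 %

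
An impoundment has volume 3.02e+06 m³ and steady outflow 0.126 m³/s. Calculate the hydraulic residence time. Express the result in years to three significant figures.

0.760 yr

Q = 0.126 m³/s × 3.156e+07 s/yr = 3.976e+06 m³/yr.
Hydraulic residence time τ = V/Q = 3.02e+06/3.976e+06 = 0.7595 yr.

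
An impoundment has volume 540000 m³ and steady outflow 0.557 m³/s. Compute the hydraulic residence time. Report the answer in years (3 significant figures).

0.0307 yr

Q = 0.557 m³/s × 3.156e+07 s/yr = 1.758e+07 m³/yr.
Hydraulic residence time τ = V/Q = 540000/1.758e+07 = 0.03072 yr.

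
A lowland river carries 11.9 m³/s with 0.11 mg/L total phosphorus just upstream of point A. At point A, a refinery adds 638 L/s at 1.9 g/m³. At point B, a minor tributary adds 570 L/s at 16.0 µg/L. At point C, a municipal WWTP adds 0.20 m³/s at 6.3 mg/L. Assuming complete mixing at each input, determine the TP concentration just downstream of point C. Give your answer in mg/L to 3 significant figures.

0.285 mg/L

638 L/s = 0.638 m³/s.
After input A: C = (11.9·0.11 + 0.638·1.9) / 12.54 = 0.2011 mg/L.
570 L/s = 0.57 m³/s.
16.0 µg/L = 0.016 mg/L.
After input B: C = (12.54·0.2011 + 0.57·0.016) / 13.11 = 0.193 mg/L.
After input C: C = (13.11·0.193 + 0.2·6.3) / 13.31 = 0.2848 mg/L.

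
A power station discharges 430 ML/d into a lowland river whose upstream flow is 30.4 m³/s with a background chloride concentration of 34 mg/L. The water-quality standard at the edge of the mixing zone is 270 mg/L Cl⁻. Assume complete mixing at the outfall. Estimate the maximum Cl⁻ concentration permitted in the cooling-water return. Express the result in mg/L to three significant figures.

1710 mg/L

430 ML/d = 4.977 m³/s.
Mass balance: 270·35.38 = 4.977·Cₑ + 30.4·34.
Cₑ = (9552 − 1034) / 4.977 = 1712 mg/L.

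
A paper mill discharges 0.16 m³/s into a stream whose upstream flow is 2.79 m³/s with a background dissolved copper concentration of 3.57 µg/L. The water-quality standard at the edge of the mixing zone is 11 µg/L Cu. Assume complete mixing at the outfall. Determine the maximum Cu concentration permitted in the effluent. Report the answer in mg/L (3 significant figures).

0.141 mg/L

3.57 µg/L = 0.00357 mg/L.
11 µg/L = 0.011 mg/L.
Mass balance: 0.011·2.95 = 0.16·Cₑ + 2.79·0.00357.
Cₑ = (0.03245 − 0.00996) / 0.16 = 0.1406 mg/L.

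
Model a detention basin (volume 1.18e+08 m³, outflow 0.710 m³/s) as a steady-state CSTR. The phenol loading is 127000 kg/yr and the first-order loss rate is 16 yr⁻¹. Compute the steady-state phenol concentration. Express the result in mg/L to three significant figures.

0.0665 mg/L

Outflow Q = 0.710 m³/s × 3.156e+07 s/yr = 2.241e+07 m³/yr.
Steady-state CSTR mass balance: W = Q·C + k·V·C, so C = W/(Q + kV).
Q + kV = 2.241e+07 + 16·1.18e+08 = 1.91e+09 m³/yr.
C = 127000/1.91e+09 = 6.648e-05 kg/m³ = 0.06648 mg/L.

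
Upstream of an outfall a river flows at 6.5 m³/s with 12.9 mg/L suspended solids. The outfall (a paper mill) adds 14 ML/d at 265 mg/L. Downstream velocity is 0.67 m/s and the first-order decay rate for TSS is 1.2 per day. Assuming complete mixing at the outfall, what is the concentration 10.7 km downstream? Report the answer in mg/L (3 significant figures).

14 ML/d = 0.162 m³/s.
After complete mixing, C₀ = (0.162·265 + 6.5·12.9) / 6.662 = 19.03 mg/L.
Travel time t = 1.07e+04 m / 0.67 m/s = 1.597e+04 s = 0.1848 d.
C = 19.03·exp(−1.2·0.1848) = 19.03·0.8011 = 15.25 mg/L.

15.2 mg/L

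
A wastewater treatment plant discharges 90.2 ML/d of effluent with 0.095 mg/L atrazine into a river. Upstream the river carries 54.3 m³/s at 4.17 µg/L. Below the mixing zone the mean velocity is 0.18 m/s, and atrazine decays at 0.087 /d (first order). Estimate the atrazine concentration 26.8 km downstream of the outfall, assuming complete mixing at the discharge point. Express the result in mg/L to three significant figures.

0.00506 mg/L

90.2 ML/d = 1.044 m³/s.
4.17 µg/L = 0.00417 mg/L.
After complete mixing, C₀ = (1.044·0.095 + 54.3·0.00417) / 55.34 = 0.005883 mg/L.
Travel time t = 2.68e+04 m / 0.18 m/s = 1.489e+05 s = 1.723 d.
C = 0.005883·exp(−0.087·1.723) = 0.005883·0.8608 = 0.005064 mg/L.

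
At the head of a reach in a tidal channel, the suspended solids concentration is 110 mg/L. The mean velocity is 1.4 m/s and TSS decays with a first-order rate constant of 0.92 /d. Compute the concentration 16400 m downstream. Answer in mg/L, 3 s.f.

Travel time t = 16400 m / 1.4 m/s = 1.64e+04/1.4 = 1.171e+04 s = 0.1356 d.
First-order decay: C = 110·exp(−0.92·0.1356) = 110·0.8827 = 97.1 mg/L.

97.1 mg/L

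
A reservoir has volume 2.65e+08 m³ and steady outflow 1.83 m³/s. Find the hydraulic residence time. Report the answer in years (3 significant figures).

4.59 yr

Q = 1.83 m³/s × 3.156e+07 s/yr = 5.775e+07 m³/yr.
Hydraulic residence time τ = V/Q = 2.65e+08/5.775e+07 = 4.589 yr.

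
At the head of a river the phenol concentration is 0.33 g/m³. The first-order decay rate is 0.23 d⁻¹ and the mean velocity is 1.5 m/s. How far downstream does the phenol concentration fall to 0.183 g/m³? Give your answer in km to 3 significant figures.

From C = C₀·e^(−kt), t = ln(C₀/C)/k = ln(0.33/0.183)/0.23 = 0.5896/0.23 = 2.564 d.
Distance = v·t = 1.5 m/s × 2.215e+05 s = 3.322e+05 m = 332.2 km.

332 km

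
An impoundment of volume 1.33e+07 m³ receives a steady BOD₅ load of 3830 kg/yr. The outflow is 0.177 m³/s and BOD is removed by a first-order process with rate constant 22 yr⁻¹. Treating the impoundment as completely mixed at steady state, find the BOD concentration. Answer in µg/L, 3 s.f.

Outflow Q = 0.177 m³/s × 3.156e+07 s/yr = 5.586e+06 m³/yr.
Steady-state CSTR mass balance: W = Q·C + k·V·C, so C = W/(Q + kV).
Q + kV = 5.586e+06 + 22·1.33e+07 = 2.982e+08 m³/yr.
C = 3830/2.982e+08 = 1.284e-05 kg/m³ = 0.01284 mg/L = 12.84 µg/L.

12.8 µg/L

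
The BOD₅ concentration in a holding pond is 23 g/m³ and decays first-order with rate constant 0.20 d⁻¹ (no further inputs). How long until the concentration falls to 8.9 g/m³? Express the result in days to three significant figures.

4.75 d

t = ln(C₀/C)/k = ln(23/8.9)/0.20 = 0.9494/0.20 = 4.747 d.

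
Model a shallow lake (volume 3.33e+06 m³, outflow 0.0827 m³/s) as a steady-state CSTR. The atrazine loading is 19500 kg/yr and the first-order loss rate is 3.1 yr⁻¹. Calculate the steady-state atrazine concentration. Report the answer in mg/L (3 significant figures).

1.51 mg/L

Outflow Q = 0.0827 m³/s × 3.156e+07 s/yr = 2.61e+06 m³/yr.
Steady-state CSTR mass balance: W = Q·C + k·V·C, so C = W/(Q + kV).
Q + kV = 2.61e+06 + 3.1·3.33e+06 = 1.293e+07 m³/yr.
C = 19500/1.293e+07 = 0.001508 kg/m³ = 1.508 mg/L.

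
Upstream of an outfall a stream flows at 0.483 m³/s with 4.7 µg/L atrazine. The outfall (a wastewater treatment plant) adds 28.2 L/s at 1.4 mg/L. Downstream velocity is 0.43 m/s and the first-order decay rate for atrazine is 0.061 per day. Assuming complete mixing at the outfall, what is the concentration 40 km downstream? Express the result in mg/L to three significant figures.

0.0765 mg/L

28.2 L/s = 0.0282 m³/s.
4.7 µg/L = 0.0047 mg/L.
After complete mixing, C₀ = (0.0282·1.4 + 0.483·0.0047) / 0.5112 = 0.08167 mg/L.
Travel time t = 4e+04 m / 0.43 m/s = 9.302e+04 s = 1.077 d.
C = 0.08167·exp(−0.061·1.077) = 0.08167·0.9364 = 0.07648 mg/L.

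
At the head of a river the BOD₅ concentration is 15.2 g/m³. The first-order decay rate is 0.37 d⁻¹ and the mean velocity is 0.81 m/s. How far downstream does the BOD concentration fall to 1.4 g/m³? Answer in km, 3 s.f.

From C = C₀·e^(−kt), t = ln(C₀/C)/k = ln(15.2/1.4)/0.37 = 2.385/0.37 = 6.445 d.
Distance = v·t = 0.81 m/s × 5.569e+05 s = 4.511e+05 m = 451.1 km.

451 km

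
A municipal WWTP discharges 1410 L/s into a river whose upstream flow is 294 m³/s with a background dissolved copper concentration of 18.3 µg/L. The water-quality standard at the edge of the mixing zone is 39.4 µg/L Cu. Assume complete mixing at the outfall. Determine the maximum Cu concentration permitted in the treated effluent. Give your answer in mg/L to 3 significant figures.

4.44 mg/L

1410 L/s = 1.41 m³/s.
18.3 µg/L = 0.0183 mg/L.
39.4 µg/L = 0.0394 mg/L.
Mass balance: 0.0394·295.4 = 1.41·Cₑ + 294·0.0183.
Cₑ = (11.64 − 5.38) / 1.41 = 4.439 mg/L.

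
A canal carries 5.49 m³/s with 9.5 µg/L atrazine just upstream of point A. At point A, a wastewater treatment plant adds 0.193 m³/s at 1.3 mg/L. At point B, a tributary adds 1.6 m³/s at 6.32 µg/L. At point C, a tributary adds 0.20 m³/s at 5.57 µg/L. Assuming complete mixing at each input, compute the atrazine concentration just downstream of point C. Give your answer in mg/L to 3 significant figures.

9.5 µg/L = 0.0095 mg/L.
After input A: C = (5.49·0.0095 + 0.193·1.3) / 5.683 = 0.05333 mg/L.
6.32 µg/L = 0.00632 mg/L.
After input B: C = (5.683·0.05333 + 1.6·0.00632) / 7.283 = 0.043 mg/L.
5.57 µg/L = 0.00557 mg/L.
After input C: C = (7.283·0.043 + 0.2·0.00557) / 7.483 = 0.042 mg/L.

0.0420 mg/L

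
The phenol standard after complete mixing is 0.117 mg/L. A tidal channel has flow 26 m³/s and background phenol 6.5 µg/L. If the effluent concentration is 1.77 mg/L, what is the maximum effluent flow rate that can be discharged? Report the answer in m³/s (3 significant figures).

6.5 µg/L = 0.0065 mg/L.
Mass balance at complete mixing: C_std·(Q_w + Q_r) = Q_w·C_e + Q_r·C_b.
Rearranging, Q_w = Q_r·(C_std − C_b)/(C_e − C_std) = 26·(0.117 − 0.0065) / (1.77 − 0.117) = 1.738 m³/s.

1.74 m³/s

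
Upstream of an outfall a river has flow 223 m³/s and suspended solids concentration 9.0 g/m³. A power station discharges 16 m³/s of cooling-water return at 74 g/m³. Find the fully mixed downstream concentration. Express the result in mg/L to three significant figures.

13.4 mg/L

By mass balance at complete mixing, C = (16·74 + 223·9) / (16 + 223) = 3191/239 = 13.35 mg/L.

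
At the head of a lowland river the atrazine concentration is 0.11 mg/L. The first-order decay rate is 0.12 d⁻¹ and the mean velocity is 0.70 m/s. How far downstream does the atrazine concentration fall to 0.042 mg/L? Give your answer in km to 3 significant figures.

485 km

From C = C₀·e^(−kt), t = ln(C₀/C)/k = ln(0.11/0.042)/0.12 = 0.9628/0.12 = 8.023 d.
Distance = v·t = 0.70 m/s × 6.932e+05 s = 4.853e+05 m = 485.3 km.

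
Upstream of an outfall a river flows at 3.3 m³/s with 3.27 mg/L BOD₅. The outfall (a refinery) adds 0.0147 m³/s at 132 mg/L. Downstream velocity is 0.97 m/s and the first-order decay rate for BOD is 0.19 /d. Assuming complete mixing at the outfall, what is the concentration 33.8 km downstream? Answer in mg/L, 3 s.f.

After complete mixing, C₀ = (0.0147·132 + 3.3·3.27) / 3.315 = 3.841 mg/L.
Travel time t = 3.38e+04 m / 0.97 m/s = 3.485e+04 s = 0.4033 d.
C = 3.841·exp(−0.19·0.4033) = 3.841·0.9262 = 3.558 mg/L.

3.56 mg/L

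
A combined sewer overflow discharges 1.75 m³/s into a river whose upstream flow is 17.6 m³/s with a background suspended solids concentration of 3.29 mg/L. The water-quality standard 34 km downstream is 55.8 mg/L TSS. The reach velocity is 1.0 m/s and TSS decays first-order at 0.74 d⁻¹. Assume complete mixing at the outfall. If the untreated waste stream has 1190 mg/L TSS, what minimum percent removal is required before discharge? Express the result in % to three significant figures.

33.4 %

Travel time to the compliance point: t = 3.4e+04/1.0 = 3.4e+04 s = 0.3935 d; decay factor exp(−0.74·0.3935) = 0.7474.
So the concentration just after mixing may be at most 55.8/0.7474 = 74.66 mg/L.
Mass balance: 74.66·19.35 = 1.75·Cₑ + 17.6·3.29.
Cₑ = (1445 − 57.9) / 1.75 = 792.5 mg/L.
Required removal = 1 − 792.5/1190 = 33.41 %.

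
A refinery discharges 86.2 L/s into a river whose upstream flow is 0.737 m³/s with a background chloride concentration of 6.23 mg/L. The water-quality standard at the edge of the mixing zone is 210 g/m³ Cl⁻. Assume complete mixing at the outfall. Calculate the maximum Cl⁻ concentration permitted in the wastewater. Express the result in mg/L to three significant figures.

1950 mg/L

86.2 L/s = 0.0862 m³/s.
Mass balance: 210·0.8232 = 0.0862·Cₑ + 0.737·6.23.
Cₑ = (172.9 − 4.592) / 0.0862 = 1952 mg/L.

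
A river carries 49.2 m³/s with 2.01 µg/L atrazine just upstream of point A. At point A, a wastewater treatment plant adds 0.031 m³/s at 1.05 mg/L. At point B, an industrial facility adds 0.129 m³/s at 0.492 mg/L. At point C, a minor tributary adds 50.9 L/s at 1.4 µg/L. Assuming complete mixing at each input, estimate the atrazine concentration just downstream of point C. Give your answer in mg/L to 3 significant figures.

2.01 µg/L = 0.00201 mg/L.
After input A: C = (49.2·0.00201 + 0.031·1.05) / 49.23 = 0.00267 mg/L.
After input B: C = (49.23·0.00267 + 0.129·0.492) / 49.36 = 0.003949 mg/L.
50.9 L/s = 0.0509 m³/s.
1.4 µg/L = 0.0014 mg/L.
After input C: C = (49.36·0.003949 + 0.0509·0.0014) / 49.41 = 0.003946 mg/L.

0.00395 mg/L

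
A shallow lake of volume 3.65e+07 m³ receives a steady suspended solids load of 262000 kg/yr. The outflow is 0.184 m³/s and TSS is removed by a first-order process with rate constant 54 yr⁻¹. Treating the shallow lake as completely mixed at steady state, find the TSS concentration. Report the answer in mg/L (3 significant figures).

Outflow Q = 0.184 m³/s × 3.156e+07 s/yr = 5.807e+06 m³/yr.
Steady-state CSTR mass balance: W = Q·C + k·V·C, so C = W/(Q + kV).
Q + kV = 5.807e+06 + 54·3.65e+07 = 1.977e+09 m³/yr.
C = 262000/1.977e+09 = 0.0001325 kg/m³ = 0.1325 mg/L.

0.133 mg/L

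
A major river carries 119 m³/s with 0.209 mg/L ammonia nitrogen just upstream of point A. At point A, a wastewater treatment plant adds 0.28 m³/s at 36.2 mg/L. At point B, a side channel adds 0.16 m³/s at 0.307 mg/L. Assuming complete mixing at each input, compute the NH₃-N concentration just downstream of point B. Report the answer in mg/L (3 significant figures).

After input A: C = (119·0.209 + 0.28·36.2) / 119.3 = 0.2935 mg/L.
After input B: C = (119.3·0.2935 + 0.16·0.307) / 119.4 = 0.2935 mg/L.

0.294 mg/L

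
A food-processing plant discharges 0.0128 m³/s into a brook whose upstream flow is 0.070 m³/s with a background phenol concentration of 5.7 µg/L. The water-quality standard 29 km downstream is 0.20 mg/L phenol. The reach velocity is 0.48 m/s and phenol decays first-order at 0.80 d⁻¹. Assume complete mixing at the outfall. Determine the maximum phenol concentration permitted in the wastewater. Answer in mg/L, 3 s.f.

5.7 µg/L = 0.0057 mg/L.
Travel time to the compliance point: t = 2.9e+04/0.48 = 6.042e+04 s = 0.6993 d; decay factor exp(−0.80·0.6993) = 0.5715.
So the concentration just after mixing may be at most 0.2/0.5715 = 0.3499 mg/L.
Mass balance: 0.3499·0.0828 = 0.0128·Cₑ + 0.07·0.0057.
Cₑ = (0.02897 − 0.000399) / 0.0128 = 2.232 mg/L.

2.23 mg/L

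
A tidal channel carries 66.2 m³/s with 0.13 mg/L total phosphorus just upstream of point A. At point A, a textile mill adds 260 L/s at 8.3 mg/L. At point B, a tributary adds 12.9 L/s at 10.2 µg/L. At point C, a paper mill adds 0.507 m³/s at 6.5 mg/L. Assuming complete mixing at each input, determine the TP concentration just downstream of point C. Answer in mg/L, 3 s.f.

0.210 mg/L

260 L/s = 0.26 m³/s.
After input A: C = (66.2·0.13 + 0.26·8.3) / 66.46 = 0.162 mg/L.
12.9 L/s = 0.0129 m³/s.
10.2 µg/L = 0.0102 mg/L.
After input B: C = (66.46·0.162 + 0.0129·0.0102) / 66.47 = 0.1619 mg/L.
After input C: C = (66.47·0.1619 + 0.507·6.5) / 66.98 = 0.2099 mg/L.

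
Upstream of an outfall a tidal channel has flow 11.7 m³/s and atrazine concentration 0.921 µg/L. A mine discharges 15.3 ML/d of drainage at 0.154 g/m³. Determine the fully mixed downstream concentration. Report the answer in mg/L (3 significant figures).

0.00320 mg/L

15.3 ML/d = 0.1771 m³/s.
0.921 µg/L = 0.000921 mg/L.
Flow-weighted mixing gives C = (0.1771·0.154 + 11.7·0.000921) / (0.1771 + 11.7) = 0.03805/11.88 = 0.003203 mg/L.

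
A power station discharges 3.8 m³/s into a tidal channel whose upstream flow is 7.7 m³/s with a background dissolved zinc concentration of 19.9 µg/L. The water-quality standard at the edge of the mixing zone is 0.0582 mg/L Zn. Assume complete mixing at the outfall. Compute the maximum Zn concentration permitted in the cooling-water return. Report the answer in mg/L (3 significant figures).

0.136 mg/L

19.9 µg/L = 0.0199 mg/L.
Mass balance: 0.0582·11.5 = 3.8·Cₑ + 7.7·0.0199.
Cₑ = (0.6693 − 0.1532) / 3.8 = 0.1358 mg/L.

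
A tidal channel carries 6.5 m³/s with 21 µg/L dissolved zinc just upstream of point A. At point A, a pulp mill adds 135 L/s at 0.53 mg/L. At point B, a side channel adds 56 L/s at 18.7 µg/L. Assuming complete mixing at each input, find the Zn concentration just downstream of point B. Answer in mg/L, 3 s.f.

21 µg/L = 0.021 mg/L.
135 L/s = 0.135 m³/s.
After input A: C = (6.5·0.021 + 0.135·0.53) / 6.635 = 0.03136 mg/L.
56 L/s = 0.056 m³/s.
18.7 µg/L = 0.0187 mg/L.
After input B: C = (6.635·0.03136 + 0.056·0.0187) / 6.691 = 0.03125 mg/L.

0.0313 mg/L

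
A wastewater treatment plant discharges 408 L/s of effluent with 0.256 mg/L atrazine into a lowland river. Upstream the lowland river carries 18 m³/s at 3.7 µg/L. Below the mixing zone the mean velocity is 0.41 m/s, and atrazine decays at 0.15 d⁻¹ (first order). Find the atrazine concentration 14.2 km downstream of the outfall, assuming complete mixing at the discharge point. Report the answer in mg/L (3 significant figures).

408 L/s = 0.408 m³/s.
3.7 µg/L = 0.0037 mg/L.
After complete mixing, C₀ = (0.408·0.256 + 18·0.0037) / 18.41 = 0.009292 mg/L.
Travel time t = 1.42e+04 m / 0.41 m/s = 3.463e+04 s = 0.4009 d.
C = 0.009292·exp(−0.15·0.4009) = 0.009292·0.9416 = 0.00875 mg/L.

0.00875 mg/L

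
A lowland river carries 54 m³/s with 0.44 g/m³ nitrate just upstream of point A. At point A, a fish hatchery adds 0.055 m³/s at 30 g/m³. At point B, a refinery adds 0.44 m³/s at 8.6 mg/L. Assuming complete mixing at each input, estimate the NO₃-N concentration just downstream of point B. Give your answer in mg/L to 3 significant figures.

0.536 mg/L

After input A: C = (54·0.44 + 0.055·30) / 54.05 = 0.4701 mg/L.
After input B: C = (54.05·0.4701 + 0.44·8.6) / 54.49 = 0.5357 mg/L.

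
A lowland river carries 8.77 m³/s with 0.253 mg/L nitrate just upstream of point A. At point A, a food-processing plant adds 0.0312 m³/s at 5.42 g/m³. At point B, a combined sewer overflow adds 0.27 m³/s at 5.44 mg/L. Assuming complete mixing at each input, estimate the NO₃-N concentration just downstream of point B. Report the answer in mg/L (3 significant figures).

After input A: C = (8.77·0.253 + 0.0312·5.42) / 8.801 = 0.2713 mg/L.
After input B: C = (8.801·0.2713 + 0.27·5.44) / 9.071 = 0.4252 mg/L.

0.425 mg/L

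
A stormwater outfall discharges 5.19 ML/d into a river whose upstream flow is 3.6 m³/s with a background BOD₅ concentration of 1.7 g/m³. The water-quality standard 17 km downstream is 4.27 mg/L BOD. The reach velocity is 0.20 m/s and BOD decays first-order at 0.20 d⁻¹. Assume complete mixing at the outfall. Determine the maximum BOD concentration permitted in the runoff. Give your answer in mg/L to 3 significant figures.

215 mg/L

5.19 ML/d = 0.06007 m³/s.
Travel time to the compliance point: t = 1.7e+04/0.20 = 8.5e+04 s = 0.9838 d; decay factor exp(−0.20·0.9838) = 0.8214.
So the concentration just after mixing may be at most 4.27/0.8214 = 5.199 mg/L.
Mass balance: 5.199·3.66 = 0.06007·Cₑ + 3.6·1.7.
Cₑ = (19.03 − 6.12) / 0.06007 = 214.9 mg/L.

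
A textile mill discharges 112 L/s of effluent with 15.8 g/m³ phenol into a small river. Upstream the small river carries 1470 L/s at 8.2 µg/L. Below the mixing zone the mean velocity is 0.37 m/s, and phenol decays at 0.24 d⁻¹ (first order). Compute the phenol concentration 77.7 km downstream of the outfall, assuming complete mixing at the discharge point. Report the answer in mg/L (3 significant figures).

0.628 mg/L

112 L/s = 0.112 m³/s.
1470 L/s = 1.47 m³/s.
8.2 µg/L = 0.0082 mg/L.
After complete mixing, C₀ = (0.112·15.8 + 1.47·0.0082) / 1.582 = 1.126 mg/L.
Travel time t = 7.77e+04 m / 0.37 m/s = 2.1e+05 s = 2.431 d.
C = 1.126·exp(−0.24·2.431) = 1.126·0.558 = 0.6285 mg/L.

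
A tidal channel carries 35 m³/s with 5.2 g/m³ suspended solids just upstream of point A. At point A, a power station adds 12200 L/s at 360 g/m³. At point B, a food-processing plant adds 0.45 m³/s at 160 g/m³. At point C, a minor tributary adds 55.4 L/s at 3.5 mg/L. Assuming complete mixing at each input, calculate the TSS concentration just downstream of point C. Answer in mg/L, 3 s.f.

97.4 mg/L

12200 L/s = 12.2 m³/s.
After input A: C = (35·5.2 + 12.2·360) / 47.2 = 96.91 mg/L.
After input B: C = (47.2·96.91 + 0.45·160) / 47.65 = 97.5 mg/L.
55.4 L/s = 0.0554 m³/s.
After input C: C = (47.65·97.5 + 0.0554·3.5) / 47.71 = 97.39 mg/L.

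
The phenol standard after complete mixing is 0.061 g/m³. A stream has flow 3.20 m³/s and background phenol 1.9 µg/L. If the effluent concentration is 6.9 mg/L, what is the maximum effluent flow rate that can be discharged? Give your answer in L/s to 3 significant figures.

27.7 L/s

1.9 µg/L = 0.0019 mg/L.
Mass balance at complete mixing: C_std·(Q_w + Q_r) = Q_w·C_e + Q_r·C_b.
Rearranging, Q_w = Q_r·(C_std − C_b)/(C_e − C_std) = 3.20·(0.061 − 0.0019) / (6.9 − 0.061) = 0.02765 m³/s.
= 27.65 L/s.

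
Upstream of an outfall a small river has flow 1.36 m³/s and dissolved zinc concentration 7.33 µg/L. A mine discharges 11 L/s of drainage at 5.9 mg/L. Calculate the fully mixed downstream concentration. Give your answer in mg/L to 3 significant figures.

11 L/s = 0.011 m³/s.
7.33 µg/L = 0.00733 mg/L.
Conservation of mass across the mixing zone: C = (0.011·5.9 + 1.36·0.00733) / (0.011 + 1.36) = 0.07487/1.371 = 0.05461 mg/L.

0.0546 mg/L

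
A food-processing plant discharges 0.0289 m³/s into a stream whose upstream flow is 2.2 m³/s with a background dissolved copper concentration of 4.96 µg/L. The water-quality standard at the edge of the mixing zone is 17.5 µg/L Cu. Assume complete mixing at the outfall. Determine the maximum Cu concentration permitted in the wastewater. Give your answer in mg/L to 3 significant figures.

4.96 µg/L = 0.00496 mg/L.
17.5 µg/L = 0.0175 mg/L.
Mass balance: 0.0175·2.229 = 0.0289·Cₑ + 2.2·0.00496.
Cₑ = (0.03901 − 0.01091) / 0.0289 = 0.9721 mg/L.

0.972 mg/L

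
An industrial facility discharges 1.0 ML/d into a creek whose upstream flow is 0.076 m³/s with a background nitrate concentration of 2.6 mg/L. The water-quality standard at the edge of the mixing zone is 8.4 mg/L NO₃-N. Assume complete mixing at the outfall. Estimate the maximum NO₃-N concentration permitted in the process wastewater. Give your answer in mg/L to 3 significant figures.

46.5 mg/L

1.0 ML/d = 0.01157 m³/s.
Mass balance: 8.4·0.08757 = 0.01157·Cₑ + 0.076·2.6.
Cₑ = (0.7356 − 0.1976) / 0.01157 = 46.49 mg/L.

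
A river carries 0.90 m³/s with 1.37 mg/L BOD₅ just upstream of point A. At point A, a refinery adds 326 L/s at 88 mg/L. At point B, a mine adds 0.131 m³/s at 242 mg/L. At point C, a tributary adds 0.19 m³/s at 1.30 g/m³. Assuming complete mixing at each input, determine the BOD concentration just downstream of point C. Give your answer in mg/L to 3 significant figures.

40.0 mg/L

326 L/s = 0.326 m³/s.
After input A: C = (0.9·1.37 + 0.326·88) / 1.226 = 24.41 mg/L.
After input B: C = (1.226·24.41 + 0.131·242) / 1.357 = 45.41 mg/L.
After input C: C = (1.357·45.41 + 0.19·1.3) / 1.547 = 39.99 mg/L.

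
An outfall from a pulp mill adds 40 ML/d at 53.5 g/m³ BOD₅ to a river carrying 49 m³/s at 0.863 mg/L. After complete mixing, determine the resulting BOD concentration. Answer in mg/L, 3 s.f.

1.36 mg/L

40 ML/d = 0.463 m³/s.
Flow-weighted mixing gives C = (0.463·53.5 + 49·0.863) / (0.463 + 49) = 67.06/49.46 = 1.356 mg/L.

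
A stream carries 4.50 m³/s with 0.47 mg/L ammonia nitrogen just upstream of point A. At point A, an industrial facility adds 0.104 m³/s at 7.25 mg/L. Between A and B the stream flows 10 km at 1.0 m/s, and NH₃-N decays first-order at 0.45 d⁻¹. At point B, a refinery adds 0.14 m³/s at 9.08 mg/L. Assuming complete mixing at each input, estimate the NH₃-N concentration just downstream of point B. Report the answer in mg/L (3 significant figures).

After input A: C = (4.5·0.47 + 0.104·7.25) / 4.604 = 0.6232 mg/L.
Over the 10 km reach to input B (t = 1e+04 s = 0.1157 d), decay gives C = 0.6232·exp(−0.45·0.1157) = 0.5915 mg/L.
After input B: C = (4.604·0.5915 + 0.14·9.08) / 4.744 = 0.842 mg/L.

0.842 mg/L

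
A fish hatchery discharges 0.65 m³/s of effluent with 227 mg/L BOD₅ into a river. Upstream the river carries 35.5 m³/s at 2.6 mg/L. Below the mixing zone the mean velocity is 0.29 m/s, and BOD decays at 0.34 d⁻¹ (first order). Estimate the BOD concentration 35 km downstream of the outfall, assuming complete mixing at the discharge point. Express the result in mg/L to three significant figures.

4.13 mg/L

After complete mixing, C₀ = (0.65·227 + 35.5·2.6) / 36.15 = 6.635 mg/L.
Travel time t = 3.5e+04 m / 0.29 m/s = 1.207e+05 s = 1.397 d.
C = 6.635·exp(−0.34·1.397) = 6.635·0.6219 = 4.126 mg/L.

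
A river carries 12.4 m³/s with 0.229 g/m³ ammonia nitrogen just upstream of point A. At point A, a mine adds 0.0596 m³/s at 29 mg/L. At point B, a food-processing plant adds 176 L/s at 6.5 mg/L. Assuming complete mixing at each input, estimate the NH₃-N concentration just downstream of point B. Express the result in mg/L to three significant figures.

After input A: C = (12.4·0.229 + 0.0596·29) / 12.46 = 0.3666 mg/L.
176 L/s = 0.176 m³/s.
After input B: C = (12.46·0.3666 + 0.176·6.5) / 12.64 = 0.4521 mg/L.

0.452 mg/L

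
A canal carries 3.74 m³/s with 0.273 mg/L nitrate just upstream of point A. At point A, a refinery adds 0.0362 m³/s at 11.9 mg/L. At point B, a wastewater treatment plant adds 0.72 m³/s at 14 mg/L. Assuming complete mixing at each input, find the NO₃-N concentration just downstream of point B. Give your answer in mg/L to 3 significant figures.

2.56 mg/L

After input A: C = (3.74·0.273 + 0.0362·11.9) / 3.776 = 0.3845 mg/L.
After input B: C = (3.776·0.3845 + 0.72·14) / 4.496 = 2.565 mg/L.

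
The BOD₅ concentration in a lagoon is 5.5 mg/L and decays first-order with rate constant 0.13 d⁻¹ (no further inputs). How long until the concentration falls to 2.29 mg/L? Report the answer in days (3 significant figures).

t = ln(C₀/C)/k = ln(5.5/2.29)/0.13 = 0.8762/0.13 = 6.74 d.

6.74 d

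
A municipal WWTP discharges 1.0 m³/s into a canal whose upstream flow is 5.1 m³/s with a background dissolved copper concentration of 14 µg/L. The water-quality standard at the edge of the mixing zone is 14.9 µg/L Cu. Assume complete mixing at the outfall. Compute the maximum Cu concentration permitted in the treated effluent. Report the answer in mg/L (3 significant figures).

0.0195 mg/L

14 µg/L = 0.014 mg/L.
14.9 µg/L = 0.0149 mg/L.
Mass balance: 0.0149·6.1 = 1·Cₑ + 5.1·0.014.
Cₑ = (0.09089 − 0.0714) / 1 = 0.01949 mg/L.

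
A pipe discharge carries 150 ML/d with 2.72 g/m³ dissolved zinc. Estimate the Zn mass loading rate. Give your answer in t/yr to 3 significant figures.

149 t/yr

150 ML/d = 1.736 m³/s.
Mass flux = Q·C = 1.736 m³/s × 2.72 g/m³ = 4.722 g/s.
= 4.722 g/s × 31.56 = 149 t/yr.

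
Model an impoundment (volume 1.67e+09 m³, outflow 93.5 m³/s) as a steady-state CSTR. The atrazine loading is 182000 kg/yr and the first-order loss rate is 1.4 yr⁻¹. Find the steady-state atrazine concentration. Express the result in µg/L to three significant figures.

34.4 µg/L

Outflow Q = 93.5 m³/s × 3.156e+07 s/yr = 2.951e+09 m³/yr.
Steady-state CSTR mass balance: W = Q·C + k·V·C, so C = W/(Q + kV).
Q + kV = 2.951e+09 + 1.4·1.67e+09 = 5.289e+09 m³/yr.
C = 182000/5.289e+09 = 3.441e-05 kg/m³ = 0.03441 mg/L = 34.41 µg/L.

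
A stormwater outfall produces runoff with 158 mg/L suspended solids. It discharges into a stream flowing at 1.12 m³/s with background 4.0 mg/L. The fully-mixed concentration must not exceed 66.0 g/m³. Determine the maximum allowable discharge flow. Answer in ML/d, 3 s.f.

65.2 ML/d

Mass balance at complete mixing: C_std·(Q_w + Q_r) = Q_w·C_e + Q_r·C_b.
Rearranging, Q_w = Q_r·(C_std − C_b)/(C_e − C_std) = 1.12·(66 − 4) / (158 − 66) = 0.7548 m³/s.
= 65.21 ML/d.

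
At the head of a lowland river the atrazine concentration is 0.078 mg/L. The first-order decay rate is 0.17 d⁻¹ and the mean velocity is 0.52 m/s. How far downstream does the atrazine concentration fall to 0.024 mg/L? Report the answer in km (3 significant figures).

From C = C₀·e^(−kt), t = ln(C₀/C)/k = ln(0.078/0.024)/0.17 = 1.179/0.17 = 6.933 d.
Distance = v·t = 0.52 m/s × 5.99e+05 s = 3.115e+05 m = 311.5 km.

311 km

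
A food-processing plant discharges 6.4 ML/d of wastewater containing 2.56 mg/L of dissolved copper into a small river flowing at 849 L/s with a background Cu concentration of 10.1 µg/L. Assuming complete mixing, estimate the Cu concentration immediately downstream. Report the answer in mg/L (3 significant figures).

6.4 ML/d = 0.07407 m³/s.
849 L/s = 0.849 m³/s.
10.1 µg/L = 0.0101 mg/L.
By mass balance at complete mixing, C = (0.07407·2.56 + 0.849·0.0101) / (0.07407 + 0.849) = 0.1982/0.9231 = 0.2147 mg/L.

0.215 mg/L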